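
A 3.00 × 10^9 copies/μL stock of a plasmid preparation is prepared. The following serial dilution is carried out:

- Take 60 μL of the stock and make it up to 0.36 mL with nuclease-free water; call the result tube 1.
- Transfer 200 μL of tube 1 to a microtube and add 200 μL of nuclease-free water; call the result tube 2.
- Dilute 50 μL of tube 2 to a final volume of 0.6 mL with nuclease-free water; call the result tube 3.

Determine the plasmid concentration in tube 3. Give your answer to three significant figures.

Step 1: 60 μL brought to 0.36 mL → factor 360/60 = 6
Step 2: 200 μL + 200 μL = 400 μL total → factor 400/200 = 2
Step 3: 50 μL brought to 0.6 mL → factor 600/50 = 12
Overall dilution factor = 6 × 2 × 12 = 144
Final = 3.00 × 10^9 copies/μL / 144 = 2.08 × 10^7 copies/μL

2.08 × 10^7 copies/μL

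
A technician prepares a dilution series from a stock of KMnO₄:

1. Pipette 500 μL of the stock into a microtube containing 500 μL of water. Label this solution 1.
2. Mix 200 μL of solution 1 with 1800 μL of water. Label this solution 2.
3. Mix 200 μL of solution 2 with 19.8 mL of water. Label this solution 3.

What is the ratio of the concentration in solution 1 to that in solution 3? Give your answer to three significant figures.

Step 1: 500 μL + 500 μL = 1000 μL total → factor 1000/500 = 2
Step 2: 200 μL + 1800 μL = 2000 μL total → factor 2000/200 = 10
Step 3: 200 μL + 19.8 mL = 20000 μL total → factor 20000/200 = 100
Dilution factor to solution 1 = 2; to solution 3 = 2000
[solution 1]/[solution 3] = (factor to solution 3)/(factor to solution 1) = 2000/2 = 1.00 × 10^3

1.00 × 10^3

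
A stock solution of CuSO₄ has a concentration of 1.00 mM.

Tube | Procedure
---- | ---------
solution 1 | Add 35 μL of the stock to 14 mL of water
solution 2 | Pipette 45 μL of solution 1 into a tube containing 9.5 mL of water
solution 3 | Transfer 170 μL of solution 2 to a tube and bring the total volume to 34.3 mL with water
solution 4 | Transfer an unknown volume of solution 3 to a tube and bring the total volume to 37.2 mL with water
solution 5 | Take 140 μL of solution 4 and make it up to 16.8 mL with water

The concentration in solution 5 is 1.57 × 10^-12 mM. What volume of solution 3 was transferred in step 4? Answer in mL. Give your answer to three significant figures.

0.120 mL

Step 1: 35 μL + 14 mL = 14035 μL total → factor 14035/35 = 401
Step 2: 45 μL + 9.5 mL = 9545 μL total → factor 9545/45 = 212.11
Step 3: 170 μL brought to 34.3 mL → factor 34300/170 = 201.76
Step 4: v brought to 37.2 mL → factor = 37.2 mL/v
Step 5: 140 μL brought to 16.8 mL → factor 16800/140 = 120
Product of known-step factors = 2.0594 × 10^9
Overall factor = 1.00 mM / (1.57 × 10^-12 mM) = 6.3694 × 10^11
Step-4 factor = 6.3694 × 10^11 / 2.0594 × 10^9 = 309.29
v = 37.2 mL / 309.29 = 0.120 mL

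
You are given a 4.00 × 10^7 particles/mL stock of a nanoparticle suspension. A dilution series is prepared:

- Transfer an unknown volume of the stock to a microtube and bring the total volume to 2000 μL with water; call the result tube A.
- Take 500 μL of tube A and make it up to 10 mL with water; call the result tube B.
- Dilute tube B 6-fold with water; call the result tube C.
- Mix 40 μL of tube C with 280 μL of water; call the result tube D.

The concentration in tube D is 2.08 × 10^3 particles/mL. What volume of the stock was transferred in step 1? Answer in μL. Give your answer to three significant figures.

99.8 μL

Step 1: v brought to 2000 μL → factor = 2000 μL/v
Step 2: 500 μL brought to 10 mL → factor 10000/500 = 20
Step 3: 6-fold → factor 6
Step 4: 40 μL + 280 μL = 320 μL total → factor 320/40 = 8
Product of known-step factors = 960
Overall factor = 4.00 × 10^7 particles/mL / (2.08 × 10^3 particles/mL) = 19231
Step-1 factor = 19231 / 960 = 20.032
v = 2000 μL / 20.032 = 99.8 μL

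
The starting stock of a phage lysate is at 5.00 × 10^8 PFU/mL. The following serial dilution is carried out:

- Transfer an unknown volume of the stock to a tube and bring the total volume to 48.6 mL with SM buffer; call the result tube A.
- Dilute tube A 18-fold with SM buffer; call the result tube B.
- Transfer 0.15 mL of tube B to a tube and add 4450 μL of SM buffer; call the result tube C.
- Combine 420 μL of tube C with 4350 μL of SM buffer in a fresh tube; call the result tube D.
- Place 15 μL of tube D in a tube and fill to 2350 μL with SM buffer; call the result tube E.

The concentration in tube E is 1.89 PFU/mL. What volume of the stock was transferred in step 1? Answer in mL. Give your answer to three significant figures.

Step 1: v brought to 48.6 mL → factor = 48.6 mL/v
Step 2: 18-fold → factor 18
Step 3: 0.15 mL + 4450 μL = 4.6 mL total → factor 4.6/0.15 = 30.667
Step 4: 420 μL + 4350 μL = 4770 μL total → factor 4770/420 = 11.357
Step 5: 15 μL brought to 2350 μL → factor 2350/15 = 156.67
Product of known-step factors = 9.8217 × 10^5
Overall factor = 5.00 × 10^8 PFU/mL / (1.89 PFU/mL) = 2.6455 × 10^8
Step-1 factor = 2.6455 × 10^8 / 9.8217 × 10^5 = 269.35
v = 48.6 mL / 269.35 = 0.180 mL

0.180 mL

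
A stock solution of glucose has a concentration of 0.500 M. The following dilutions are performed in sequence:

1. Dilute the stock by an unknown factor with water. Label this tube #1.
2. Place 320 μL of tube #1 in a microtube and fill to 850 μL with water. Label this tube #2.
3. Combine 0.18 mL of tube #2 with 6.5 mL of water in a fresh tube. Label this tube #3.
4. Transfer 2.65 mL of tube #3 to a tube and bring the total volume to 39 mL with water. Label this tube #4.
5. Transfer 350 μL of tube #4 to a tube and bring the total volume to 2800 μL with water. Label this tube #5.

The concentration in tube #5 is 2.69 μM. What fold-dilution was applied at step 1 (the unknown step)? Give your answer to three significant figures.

16.0-fold

Step 1: unknown factor x
Step 2: 320 μL brought to 850 μL → factor 850/320 = 2.6562
Step 3: 0.18 mL + 6.5 mL = 6.68 mL total → factor 6.68/0.18 = 37.111
Step 4: 2.65 mL brought to 39 mL → factor 39/2.65 = 14.717
Step 5: 350 μL brought to 2800 μL → factor 2800/350 = 8
Product of known-step factors = 11606
Overall factor = 0.500 M / (2.69 μM) = 1.8587 × 10^5
x = 1.8587 × 10^5 / 11606 = 16.0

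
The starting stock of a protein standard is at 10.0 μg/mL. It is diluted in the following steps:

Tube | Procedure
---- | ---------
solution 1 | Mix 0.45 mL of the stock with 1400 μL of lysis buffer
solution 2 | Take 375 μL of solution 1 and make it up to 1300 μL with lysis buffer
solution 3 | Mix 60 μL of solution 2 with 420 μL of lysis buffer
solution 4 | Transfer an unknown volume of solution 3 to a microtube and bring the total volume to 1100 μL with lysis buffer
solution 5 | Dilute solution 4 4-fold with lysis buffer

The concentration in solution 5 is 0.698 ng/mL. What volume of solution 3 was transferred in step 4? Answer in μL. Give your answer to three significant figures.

35.0 μL

Step 1: 0.45 mL + 1400 μL = 1.85 mL total → factor 1.85/0.45 = 4.1111
Step 2: 375 μL brought to 1300 μL → factor 1300/375 = 3.4667
Step 3: 60 μL + 420 μL = 480 μL total → factor 480/60 = 8
Step 4: v brought to 1100 μL → factor = 1100 μL/v
Step 5: 4-fold → factor 4
Product of known-step factors = 456.06
Overall factor = 10.0 μg/mL / (0.698 ng/mL) = 14327
Step-4 factor = 14327 / 456.06 = 31.414
v = 1100 μL / 31.414 = 35.0 μL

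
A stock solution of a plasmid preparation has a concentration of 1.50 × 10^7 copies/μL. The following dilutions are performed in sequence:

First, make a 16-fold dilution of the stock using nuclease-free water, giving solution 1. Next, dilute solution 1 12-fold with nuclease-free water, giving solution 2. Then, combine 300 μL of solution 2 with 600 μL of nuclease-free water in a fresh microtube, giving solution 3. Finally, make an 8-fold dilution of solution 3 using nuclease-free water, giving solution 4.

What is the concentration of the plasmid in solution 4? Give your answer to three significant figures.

Step 1: 16-fold → factor 16
Step 2: 12-fold → factor 12
Step 3: 300 μL + 600 μL = 900 μL total → factor 900/300 = 3
Step 4: 8-fold → factor 8
Overall dilution factor = 16 × 12 × 3 × 8 = 4608
Final = 1.50 × 10^7 copies/μL / 4608 = 3.26 × 10^3 copies/μL

3.26 × 10^3 copies/μL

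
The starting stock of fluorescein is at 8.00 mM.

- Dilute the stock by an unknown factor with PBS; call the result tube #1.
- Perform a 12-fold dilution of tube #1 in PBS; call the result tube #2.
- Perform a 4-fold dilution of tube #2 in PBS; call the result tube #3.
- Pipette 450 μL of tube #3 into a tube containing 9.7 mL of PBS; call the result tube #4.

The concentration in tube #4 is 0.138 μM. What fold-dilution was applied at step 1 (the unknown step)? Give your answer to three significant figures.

Step 1: unknown factor x
Step 2: 12-fold → factor 12
Step 3: 4-fold → factor 4
Step 4: 450 μL + 9.7 mL = 10150 μL total → factor 10150/450 = 22.556
Product of known-step factors = 1082.7
Overall factor = 8.00 mM / (0.138 μM) = 57971
x = 57971 / 1082.7 = 53.5

53.5-fold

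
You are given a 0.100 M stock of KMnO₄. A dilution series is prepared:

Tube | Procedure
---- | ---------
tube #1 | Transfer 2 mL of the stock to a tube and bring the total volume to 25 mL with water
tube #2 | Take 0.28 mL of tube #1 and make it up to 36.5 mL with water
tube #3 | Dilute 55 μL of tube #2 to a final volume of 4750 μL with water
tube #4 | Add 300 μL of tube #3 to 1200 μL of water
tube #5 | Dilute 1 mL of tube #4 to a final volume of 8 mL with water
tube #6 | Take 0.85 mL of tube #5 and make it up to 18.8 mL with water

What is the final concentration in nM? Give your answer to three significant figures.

0.803 nM

Step 1: 2 mL brought to 25 mL → factor 25/2 = 12.5
Step 2: 0.28 mL brought to 36.5 mL → factor 36.5/0.28 = 130.36
Step 3: 55 μL brought to 4750 μL → factor 4750/55 = 86.364
Step 4: 300 μL + 1200 μL = 1500 μL total → factor 1500/300 = 5
Step 5: 1 mL brought to 8 mL → factor 8/1 = 8
Step 6: 0.85 mL brought to 18.8 mL → factor 18.8/0.85 = 22.118
Overall dilution factor = 12.5 × 130.36 × 86.364 × 5 × 8 × 22.118 = 1.245 × 10^8
Final = 0.100 M / 1.245 × 10^8 = 8.032 × 10^-10 M = 0.803 nM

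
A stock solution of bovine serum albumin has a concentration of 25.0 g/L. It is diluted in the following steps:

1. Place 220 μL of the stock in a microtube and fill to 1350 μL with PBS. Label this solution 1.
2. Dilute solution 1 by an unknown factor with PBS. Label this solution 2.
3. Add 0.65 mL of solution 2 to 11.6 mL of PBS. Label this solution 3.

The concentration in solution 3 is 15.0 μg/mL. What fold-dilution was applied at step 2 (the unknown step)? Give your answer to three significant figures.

Step 1: 220 μL brought to 1350 μL → factor 1350/220 = 6.1364
Step 2: unknown factor x
Step 3: 0.65 mL + 11.6 mL = 12.25 mL total → factor 12.25/0.65 = 18.846
Product of known-step factors = 115.65
Overall factor = 25.0 g/L / (15.0 μg/mL) = 1666.7
x = 1666.7 / 115.65 = 14.4

14.4-fold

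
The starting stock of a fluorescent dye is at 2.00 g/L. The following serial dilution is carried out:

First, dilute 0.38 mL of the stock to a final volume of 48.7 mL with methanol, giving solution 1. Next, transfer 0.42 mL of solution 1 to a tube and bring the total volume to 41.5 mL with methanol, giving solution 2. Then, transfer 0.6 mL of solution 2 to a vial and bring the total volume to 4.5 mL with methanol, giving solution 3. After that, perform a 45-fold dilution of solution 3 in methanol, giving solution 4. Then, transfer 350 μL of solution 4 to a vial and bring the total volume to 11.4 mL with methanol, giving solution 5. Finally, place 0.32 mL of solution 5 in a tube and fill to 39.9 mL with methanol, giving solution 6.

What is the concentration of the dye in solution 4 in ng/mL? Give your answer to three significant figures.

Step 1: 0.38 mL brought to 48.7 mL → factor 48.7/0.38 = 128.16
Step 2: 0.42 mL brought to 41.5 mL → factor 41.5/0.42 = 98.81
Step 3: 0.6 mL brought to 4.5 mL → factor 4.5/0.6 = 7.5
Step 4: 45-fold → factor 45
Dilution factor through solution 4 = 128.16 × 98.81 × 7.5 × 45 = 4.2738 × 10^6
[solution 4] = 2.00 g/L / 4.2738 × 10^6 = 4.680 × 10^-7 g/L = 0.468 ng/mL

0.468 ng/mL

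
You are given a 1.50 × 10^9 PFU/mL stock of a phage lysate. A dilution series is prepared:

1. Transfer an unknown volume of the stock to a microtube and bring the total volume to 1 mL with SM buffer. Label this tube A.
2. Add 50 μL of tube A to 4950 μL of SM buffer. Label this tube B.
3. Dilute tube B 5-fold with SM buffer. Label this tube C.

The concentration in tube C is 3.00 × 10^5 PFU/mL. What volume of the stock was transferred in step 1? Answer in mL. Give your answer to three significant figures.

0.100 mL

Step 1: v brought to 1 mL → factor = 1 mL/v
Step 2: 50 μL + 4950 μL = 5000 μL total → factor 5000/50 = 100
Step 3: 5-fold → factor 5
Product of known-step factors = 500
Overall factor = 1.50 × 10^9 PFU/mL / (3.00 × 10^5 PFU/mL) = 5000
Step-1 factor = 5000 / 500 = 10
v = 1 mL / 10 = 0.100 mL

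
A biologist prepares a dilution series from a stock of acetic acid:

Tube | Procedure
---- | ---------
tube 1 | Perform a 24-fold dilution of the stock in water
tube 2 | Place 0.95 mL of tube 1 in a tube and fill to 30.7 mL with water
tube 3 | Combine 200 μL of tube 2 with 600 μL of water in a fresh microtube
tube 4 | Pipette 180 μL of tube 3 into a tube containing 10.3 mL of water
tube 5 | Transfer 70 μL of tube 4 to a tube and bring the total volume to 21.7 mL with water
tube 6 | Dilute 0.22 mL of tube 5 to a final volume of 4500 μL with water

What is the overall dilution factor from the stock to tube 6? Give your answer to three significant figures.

Step 1: 24-fold → factor 24
Step 2: 0.95 mL brought to 30.7 mL → factor 30.7/0.95 = 32.316
Step 3: 200 μL + 600 μL = 800 μL total → factor 800/200 = 4
Step 4: 180 μL + 10.3 mL = 10480 μL total → factor 10480/180 = 58.222
Step 5: 70 μL brought to 21.7 mL → factor 21700/70 = 310
Step 6: 0.22 mL brought to 4500 μL → factor 4.5/0.22 = 20.455
Overall dilution factor = 24 × 32.316 × 4 × 58.222 × 310 × 20.455 = 1.1453 × 10^9

1.15 × 10^9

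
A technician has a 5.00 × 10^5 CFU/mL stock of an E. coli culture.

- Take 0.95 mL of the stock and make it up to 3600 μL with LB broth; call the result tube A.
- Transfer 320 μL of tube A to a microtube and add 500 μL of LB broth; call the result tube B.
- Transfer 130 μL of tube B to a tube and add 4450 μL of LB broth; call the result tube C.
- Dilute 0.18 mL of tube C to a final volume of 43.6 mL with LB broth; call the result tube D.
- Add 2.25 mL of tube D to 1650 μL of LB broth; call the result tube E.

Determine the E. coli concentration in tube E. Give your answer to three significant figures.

Step 1: 0.95 mL brought to 3600 μL → factor 3.6/0.95 = 3.7895
Step 2: 320 μL + 500 μL = 820 μL total → factor 820/320 = 2.5625
Step 3: 130 μL + 4450 μL = 4580 μL total → factor 4580/130 = 35.231
Step 4: 0.18 mL brought to 43.6 mL → factor 43.6/0.18 = 242.22
Step 5: 2.25 mL + 1650 μL = 3.9 mL total → factor 3.9/2.25 = 1.7333
Overall dilution factor = 3.7895 × 2.5625 × 35.231 × 242.22 × 1.7333 = 1.4364 × 10^5
Final = 5.00 × 10^5 CFU/mL / 1.4364 × 10^5 = 3.48 CFU/mL

3.48 CFU/mL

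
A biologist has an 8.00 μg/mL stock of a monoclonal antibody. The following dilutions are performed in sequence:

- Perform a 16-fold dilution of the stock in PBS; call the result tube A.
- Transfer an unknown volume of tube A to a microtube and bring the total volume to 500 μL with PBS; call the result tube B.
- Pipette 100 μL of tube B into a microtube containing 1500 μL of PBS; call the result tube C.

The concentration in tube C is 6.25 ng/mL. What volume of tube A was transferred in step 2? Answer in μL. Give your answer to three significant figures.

Step 1: 16-fold → factor 16
Step 2: v brought to 500 μL → factor = 500 μL/v
Step 3: 100 μL + 1500 μL = 1600 μL total → factor 1600/100 = 16
Product of known-step factors = 256
Overall factor = 8.00 μg/mL / (6.25 ng/mL) = 1280
Step-2 factor = 1280 / 256 = 5
v = 500 μL / 5 = 100 μL

100 μL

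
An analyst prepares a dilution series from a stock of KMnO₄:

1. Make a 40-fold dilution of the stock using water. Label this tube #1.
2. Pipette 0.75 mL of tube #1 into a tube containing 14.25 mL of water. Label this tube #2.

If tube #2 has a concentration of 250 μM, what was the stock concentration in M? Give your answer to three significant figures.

0.200 M

Step 1: 40-fold → factor 40
Step 2: 0.75 mL + 14.25 mL = 15 mL total → factor 15/0.75 = 20
Overall dilution factor = 40 × 20 = 800
Stock = 250 μM × 800 = 2.000 × 10^5 μM = 0.200 M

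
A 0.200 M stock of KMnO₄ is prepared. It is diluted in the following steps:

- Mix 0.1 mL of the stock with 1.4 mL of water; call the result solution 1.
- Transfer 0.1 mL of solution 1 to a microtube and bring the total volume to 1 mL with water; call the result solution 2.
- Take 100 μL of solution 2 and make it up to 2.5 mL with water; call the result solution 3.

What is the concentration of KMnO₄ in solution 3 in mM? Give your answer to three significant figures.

0.0533 mM

Step 1: 0.1 mL + 1.4 mL = 1.5 mL total → factor 1.5/0.1 = 15
Step 2: 0.1 mL brought to 1 mL → factor 1/0.1 = 10
Step 3: 100 μL brought to 2.5 mL → factor 2500/100 = 25
Overall dilution factor = 15 × 10 × 25 = 3750
Final = 0.200 M / 3750 = 5.333 × 10^-5 M = 0.0533 mM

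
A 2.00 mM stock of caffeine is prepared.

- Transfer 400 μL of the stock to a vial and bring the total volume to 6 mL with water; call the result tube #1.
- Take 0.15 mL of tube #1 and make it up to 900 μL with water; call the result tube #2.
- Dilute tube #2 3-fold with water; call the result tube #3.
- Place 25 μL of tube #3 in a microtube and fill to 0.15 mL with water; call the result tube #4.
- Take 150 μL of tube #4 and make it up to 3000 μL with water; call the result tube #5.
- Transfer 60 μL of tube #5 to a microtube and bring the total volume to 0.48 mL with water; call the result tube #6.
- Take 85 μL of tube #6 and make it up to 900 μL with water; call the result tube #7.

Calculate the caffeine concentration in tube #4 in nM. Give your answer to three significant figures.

Step 1: 400 μL brought to 6 mL → factor 6000/400 = 15
Step 2: 0.15 mL brought to 900 μL → factor 0.9/0.15 = 6
Step 3: 3-fold → factor 3
Step 4: 25 μL brought to 0.15 mL → factor 150/25 = 6
Dilution factor through tube #4 = 15 × 6 × 3 × 6 = 1620
[tube #4] = 2.00 mM / 1620 = 0.001235 mM = 1.23 × 10^3 nM

1.23 × 10^3 nM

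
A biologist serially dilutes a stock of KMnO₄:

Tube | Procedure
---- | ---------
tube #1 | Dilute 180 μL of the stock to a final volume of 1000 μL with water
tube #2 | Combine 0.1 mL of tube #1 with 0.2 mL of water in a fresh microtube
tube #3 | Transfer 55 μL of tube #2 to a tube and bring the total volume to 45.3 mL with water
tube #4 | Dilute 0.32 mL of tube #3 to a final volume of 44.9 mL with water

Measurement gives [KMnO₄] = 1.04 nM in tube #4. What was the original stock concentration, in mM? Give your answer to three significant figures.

Step 1: 180 μL brought to 1000 μL → factor 1000/180 = 5.5556
Step 2: 0.1 mL + 0.2 mL = 0.3 mL total → factor 0.3/0.1 = 3
Step 3: 55 μL brought to 45.3 mL → factor 45300/55 = 823.64
Step 4: 0.32 mL brought to 44.9 mL → factor 44.9/0.32 = 140.31
Overall dilution factor = 5.5556 × 3 × 823.64 × 140.31 = 1.9261 × 10^6
Stock = 1.04 nM × 1.9261 × 10^6 = 2.003 × 10^6 nM = 2.00 mM

2.00 mM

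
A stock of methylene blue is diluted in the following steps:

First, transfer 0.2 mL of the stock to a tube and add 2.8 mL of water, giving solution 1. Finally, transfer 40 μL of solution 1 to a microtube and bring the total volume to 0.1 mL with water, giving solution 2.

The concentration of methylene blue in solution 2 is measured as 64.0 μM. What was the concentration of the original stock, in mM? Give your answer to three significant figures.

Step 1: 0.2 mL + 2.8 mL = 3 mL total → factor 3/0.2 = 15
Step 2: 40 μL brought to 0.1 mL → factor 100/40 = 2.5
Overall dilution factor = 15 × 2.5 = 37.5
Stock = 64.0 μM × 37.5 = 2400 μM = 2.40 mM

2.40 mM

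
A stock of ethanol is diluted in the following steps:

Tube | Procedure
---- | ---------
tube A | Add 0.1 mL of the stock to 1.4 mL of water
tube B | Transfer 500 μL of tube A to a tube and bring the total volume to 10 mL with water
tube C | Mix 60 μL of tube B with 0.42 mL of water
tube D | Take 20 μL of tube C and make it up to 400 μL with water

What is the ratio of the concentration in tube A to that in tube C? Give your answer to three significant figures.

160

Step 1: 0.1 mL + 1.4 mL = 1.5 mL total → factor 1.5/0.1 = 15
Step 2: 500 μL brought to 10 mL → factor 10000/500 = 20
Step 3: 60 μL + 0.42 mL = 480 μL total → factor 480/60 = 8
Dilution factor to tube A = 15; to tube C = 2400
[tube A]/[tube C] = (factor to tube C)/(factor to tube A) = 2400/15 = 160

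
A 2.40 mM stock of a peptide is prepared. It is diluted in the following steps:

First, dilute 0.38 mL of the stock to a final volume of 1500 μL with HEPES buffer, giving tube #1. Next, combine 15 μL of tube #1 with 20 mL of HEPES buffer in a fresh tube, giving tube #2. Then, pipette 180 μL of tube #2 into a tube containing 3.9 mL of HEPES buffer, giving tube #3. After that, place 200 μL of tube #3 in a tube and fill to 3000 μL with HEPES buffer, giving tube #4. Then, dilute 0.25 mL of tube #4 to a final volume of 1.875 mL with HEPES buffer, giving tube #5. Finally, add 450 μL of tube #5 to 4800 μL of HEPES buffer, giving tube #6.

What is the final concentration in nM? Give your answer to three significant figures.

Step 1: 0.38 mL brought to 1500 μL → factor 1.5/0.38 = 3.9474
Step 2: 15 μL + 20 mL = 20015 μL total → factor 20015/15 = 1334.3
Step 3: 180 μL + 3.9 mL = 4080 μL total → factor 4080/180 = 22.667
Step 4: 200 μL brought to 3000 μL → factor 3000/200 = 15
Step 5: 0.25 mL brought to 1.875 mL → factor 1.875/0.25 = 7.5
Step 6: 450 μL + 4800 μL = 5250 μL total → factor 5250/450 = 11.667
Overall dilution factor = 3.9474 × 1334.3 × 22.667 × 15 × 7.5 × 11.667 = 1.567 × 10^8
Final = 2.40 mM / 1.567 × 10^8 = 1.532 × 10^-8 mM = 0.0153 nM

0.0153 nM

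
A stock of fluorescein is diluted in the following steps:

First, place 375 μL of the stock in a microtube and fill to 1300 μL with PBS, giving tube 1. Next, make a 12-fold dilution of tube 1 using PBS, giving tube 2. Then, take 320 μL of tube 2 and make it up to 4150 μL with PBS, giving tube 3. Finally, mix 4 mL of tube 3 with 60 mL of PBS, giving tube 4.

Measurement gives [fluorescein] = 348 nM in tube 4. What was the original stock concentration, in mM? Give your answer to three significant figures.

Step 1: 375 μL brought to 1300 μL → factor 1300/375 = 3.4667
Step 2: 12-fold → factor 12
Step 3: 320 μL brought to 4150 μL → factor 4150/320 = 12.969
Step 4: 4 mL + 60 mL = 64 mL total → factor 64/4 = 16
Overall dilution factor = 3.4667 × 12 × 12.969 × 16 = 8632
Stock = 348 nM × 8632 = 3.004 × 10^6 nM = 3.00 mM

3.00 mM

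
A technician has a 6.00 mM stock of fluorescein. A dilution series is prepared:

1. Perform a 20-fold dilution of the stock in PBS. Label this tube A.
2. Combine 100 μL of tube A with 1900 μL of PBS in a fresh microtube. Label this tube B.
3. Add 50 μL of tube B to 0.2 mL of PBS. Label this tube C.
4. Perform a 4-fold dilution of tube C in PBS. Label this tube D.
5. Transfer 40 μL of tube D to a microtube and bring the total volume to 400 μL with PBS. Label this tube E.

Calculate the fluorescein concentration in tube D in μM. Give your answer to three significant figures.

Step 1: 20-fold → factor 20
Step 2: 100 μL + 1900 μL = 2000 μL total → factor 2000/100 = 20
Step 3: 50 μL + 0.2 mL = 250 μL total → factor 250/50 = 5
Step 4: 4-fold → factor 4
Dilution factor through tube D = 20 × 20 × 5 × 4 = 8000
[tube D] = 6.00 mM / 8000 = 0.0007500 mM = 0.750 μM

0.750 μM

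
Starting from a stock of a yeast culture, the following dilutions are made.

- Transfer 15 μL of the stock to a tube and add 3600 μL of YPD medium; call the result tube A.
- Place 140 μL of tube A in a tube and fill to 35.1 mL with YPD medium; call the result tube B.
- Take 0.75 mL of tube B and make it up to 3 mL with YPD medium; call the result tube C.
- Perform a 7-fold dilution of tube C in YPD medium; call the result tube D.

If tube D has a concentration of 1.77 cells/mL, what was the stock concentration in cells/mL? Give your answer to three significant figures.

Step 1: 15 μL + 3600 μL = 3615 μL total → factor 3615/15 = 241
Step 2: 140 μL brought to 35.1 mL → factor 35100/140 = 250.71
Step 3: 0.75 mL brought to 3 mL → factor 3/0.75 = 4
Step 4: 7-fold → factor 7
Overall dilution factor = 241 × 250.71 × 4 × 7 = 1.6918 × 10^6
Stock = 1.77 cells/mL × 1.6918 × 10^6 = 2.99 × 10^6 cells/mL

2.99 × 10^6 cells/mL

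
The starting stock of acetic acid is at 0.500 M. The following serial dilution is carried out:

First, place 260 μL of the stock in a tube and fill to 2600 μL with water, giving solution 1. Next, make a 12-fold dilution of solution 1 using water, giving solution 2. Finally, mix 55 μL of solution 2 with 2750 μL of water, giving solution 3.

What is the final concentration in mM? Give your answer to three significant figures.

Step 1: 260 μL brought to 2600 μL → factor 2600/260 = 10
Step 2: 12-fold → factor 12
Step 3: 55 μL + 2750 μL = 2805 μL total → factor 2805/55 = 51
Overall dilution factor = 10 × 12 × 51 = 6120
Final = 0.500 M / 6120 = 8.170 × 10^-5 M = 0.0817 mM

0.0817 mM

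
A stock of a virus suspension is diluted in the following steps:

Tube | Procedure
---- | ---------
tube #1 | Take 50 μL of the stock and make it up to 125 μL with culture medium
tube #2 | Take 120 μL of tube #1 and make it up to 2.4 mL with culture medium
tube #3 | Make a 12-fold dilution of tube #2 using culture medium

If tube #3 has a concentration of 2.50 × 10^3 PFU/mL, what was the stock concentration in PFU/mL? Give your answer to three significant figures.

Step 1: 50 μL brought to 125 μL → factor 125/50 = 2.5
Step 2: 120 μL brought to 2.4 mL → factor 2400/120 = 20
Step 3: 12-fold → factor 12
Overall dilution factor = 2.5 × 20 × 12 = 600
Stock = 2.50 × 10^3 PFU/mL × 600 = 1.50 × 10^6 PFU/mL

1.50 × 10^6 PFU/mL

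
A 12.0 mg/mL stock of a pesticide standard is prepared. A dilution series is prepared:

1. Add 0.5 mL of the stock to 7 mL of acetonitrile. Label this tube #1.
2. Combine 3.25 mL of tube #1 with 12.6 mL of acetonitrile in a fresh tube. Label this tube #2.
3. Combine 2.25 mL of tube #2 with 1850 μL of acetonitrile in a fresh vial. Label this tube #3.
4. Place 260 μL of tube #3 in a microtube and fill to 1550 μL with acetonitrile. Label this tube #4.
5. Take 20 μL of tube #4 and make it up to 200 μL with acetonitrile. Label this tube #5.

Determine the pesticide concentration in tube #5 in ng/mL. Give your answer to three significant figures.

Step 1: 0.5 mL + 7 mL = 7.5 mL total → factor 7.5/0.5 = 15
Step 2: 3.25 mL + 12.6 mL = 15.85 mL total → factor 15.85/3.25 = 4.8769
Step 3: 2.25 mL + 1850 μL = 4.1 mL total → factor 4.1/2.25 = 1.8222
Step 4: 260 μL brought to 1550 μL → factor 1550/260 = 5.9615
Step 5: 20 μL brought to 200 μL → factor 200/20 = 10
Overall dilution factor = 15 × 4.8769 × 1.8222 × 5.9615 × 10 = 7946.9
Final = 12.0 mg/mL / 7946.9 = 0.001510 mg/mL = 1.51 × 10^3 ng/mL

1.51 × 10^3 ng/mL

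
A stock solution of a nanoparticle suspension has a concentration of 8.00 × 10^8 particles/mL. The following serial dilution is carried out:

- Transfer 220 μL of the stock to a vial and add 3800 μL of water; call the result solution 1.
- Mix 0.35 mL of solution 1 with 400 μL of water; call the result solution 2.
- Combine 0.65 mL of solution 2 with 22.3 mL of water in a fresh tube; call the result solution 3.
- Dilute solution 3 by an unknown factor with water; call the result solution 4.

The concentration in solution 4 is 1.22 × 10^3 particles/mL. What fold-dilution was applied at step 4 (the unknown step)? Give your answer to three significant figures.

Step 1: 220 μL + 3800 μL = 4020 μL total → factor 4020/220 = 18.273
Step 2: 0.35 mL + 400 μL = 0.75 mL total → factor 0.75/0.35 = 2.1429
Step 3: 0.65 mL + 22.3 mL = 22.95 mL total → factor 22.95/0.65 = 35.308
Step 4: unknown factor x
Product of known-step factors = 1382.5
Overall factor = 8.00 × 10^8 particles/mL / (1.22 × 10^3 particles/mL) = 6.5574 × 10^5
x = 6.5574 × 10^5 / 1382.5 = 474

474-fold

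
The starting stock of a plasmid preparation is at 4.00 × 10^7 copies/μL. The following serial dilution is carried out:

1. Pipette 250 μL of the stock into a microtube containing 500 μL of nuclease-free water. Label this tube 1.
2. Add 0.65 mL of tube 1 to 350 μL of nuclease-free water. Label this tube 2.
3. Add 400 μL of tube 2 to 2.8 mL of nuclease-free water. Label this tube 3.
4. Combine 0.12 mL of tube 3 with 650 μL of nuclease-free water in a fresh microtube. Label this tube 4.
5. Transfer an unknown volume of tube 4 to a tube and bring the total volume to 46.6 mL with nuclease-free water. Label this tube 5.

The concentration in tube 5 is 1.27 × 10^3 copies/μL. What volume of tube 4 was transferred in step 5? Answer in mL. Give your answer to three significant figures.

0.351 mL

Step 1: 250 μL + 500 μL = 750 μL total → factor 750/250 = 3
Step 2: 0.65 mL + 350 μL = 1 mL total → factor 1/0.65 = 1.5385
Step 3: 400 μL + 2.8 mL = 3200 μL total → factor 3200/400 = 8
Step 4: 0.12 mL + 650 μL = 0.77 mL total → factor 0.77/0.12 = 6.4167
Step 5: v brought to 46.6 mL → factor = 46.6 mL/v
Product of known-step factors = 236.92
Overall factor = 4.00 × 10^7 copies/μL / (1.27 × 10^3 copies/μL) = 31496
Step-5 factor = 31496 / 236.92 = 132.94
v = 46.6 mL / 132.94 = 0.351 mL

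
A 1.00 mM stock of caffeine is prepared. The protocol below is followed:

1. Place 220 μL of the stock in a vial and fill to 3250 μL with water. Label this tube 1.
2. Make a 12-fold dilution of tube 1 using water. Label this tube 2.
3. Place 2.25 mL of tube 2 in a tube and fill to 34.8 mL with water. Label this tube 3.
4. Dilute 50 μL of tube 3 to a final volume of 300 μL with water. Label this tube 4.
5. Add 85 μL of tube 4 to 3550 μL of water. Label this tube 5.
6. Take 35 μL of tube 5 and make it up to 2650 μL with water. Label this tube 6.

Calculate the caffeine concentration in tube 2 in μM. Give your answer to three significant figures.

Step 1: 220 μL brought to 3250 μL → factor 3250/220 = 14.773
Step 2: 12-fold → factor 12
Dilution factor through tube 2 = 14.773 × 12 = 177.27
[tube 2] = 1.00 mM / 177.27 = 0.005641 mM = 5.64 μM

5.64 μM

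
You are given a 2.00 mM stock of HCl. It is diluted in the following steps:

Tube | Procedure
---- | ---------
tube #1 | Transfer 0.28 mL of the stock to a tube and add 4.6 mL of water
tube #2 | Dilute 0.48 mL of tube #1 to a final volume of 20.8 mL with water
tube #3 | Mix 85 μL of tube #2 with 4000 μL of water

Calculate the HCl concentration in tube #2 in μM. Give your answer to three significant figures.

Step 1: 0.28 mL + 4.6 mL = 4.88 mL total → factor 4.88/0.28 = 17.429
Step 2: 0.48 mL brought to 20.8 mL → factor 20.8/0.48 = 43.333
Dilution factor through tube #2 = 17.429 × 43.333 = 755.24
[tube #2] = 2.00 mM / 755.24 = 0.002648 mM = 2.65 μM

2.65 μM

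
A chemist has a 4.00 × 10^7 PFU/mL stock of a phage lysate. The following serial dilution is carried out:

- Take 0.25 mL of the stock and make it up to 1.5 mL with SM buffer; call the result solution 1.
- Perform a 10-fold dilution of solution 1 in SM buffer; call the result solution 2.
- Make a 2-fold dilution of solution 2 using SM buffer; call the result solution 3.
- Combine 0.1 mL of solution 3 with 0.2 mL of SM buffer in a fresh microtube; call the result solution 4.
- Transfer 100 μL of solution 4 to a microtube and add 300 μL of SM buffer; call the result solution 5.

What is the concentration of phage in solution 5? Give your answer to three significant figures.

2.78 × 10^4 PFU/mL

Step 1: 0.25 mL brought to 1.5 mL → factor 1.5/0.25 = 6
Step 2: 10-fold → factor 10
Step 3: 2-fold → factor 2
Step 4: 0.1 mL + 0.2 mL = 0.3 mL total → factor 0.3/0.1 = 3
Step 5: 100 μL + 300 μL = 400 μL total → factor 400/100 = 4
Overall dilution factor = 6 × 10 × 2 × 3 × 4 = 1440
Final = 4.00 × 10^7 PFU/mL / 1440 = 2.78 × 10^4 PFU/mL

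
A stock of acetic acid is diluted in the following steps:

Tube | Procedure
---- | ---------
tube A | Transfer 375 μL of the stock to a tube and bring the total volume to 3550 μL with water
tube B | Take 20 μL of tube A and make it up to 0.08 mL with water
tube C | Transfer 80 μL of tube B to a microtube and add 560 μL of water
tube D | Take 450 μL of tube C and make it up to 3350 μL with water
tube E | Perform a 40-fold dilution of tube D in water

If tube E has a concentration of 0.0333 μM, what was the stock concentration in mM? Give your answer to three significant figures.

Step 1: 375 μL brought to 3550 μL → factor 3550/375 = 9.4667
Step 2: 20 μL brought to 0.08 mL → factor 80/20 = 4
Step 3: 80 μL + 560 μL = 640 μL total → factor 640/80 = 8
Step 4: 450 μL brought to 3350 μL → factor 3350/450 = 7.4444
Step 5: 40-fold → factor 40
Overall dilution factor = 9.4667 × 4 × 8 × 7.4444 × 40 = 90207
Stock = 0.0333 μM × 90207 = 3004 μM = 3.00 mM

3.00 mM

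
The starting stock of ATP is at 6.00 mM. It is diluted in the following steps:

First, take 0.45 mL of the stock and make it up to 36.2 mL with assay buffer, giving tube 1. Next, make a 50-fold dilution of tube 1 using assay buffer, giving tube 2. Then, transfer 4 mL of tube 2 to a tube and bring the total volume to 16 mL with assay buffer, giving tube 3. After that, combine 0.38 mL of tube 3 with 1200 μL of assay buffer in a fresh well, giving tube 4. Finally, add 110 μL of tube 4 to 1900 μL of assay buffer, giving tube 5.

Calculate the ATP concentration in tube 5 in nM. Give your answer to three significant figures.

Step 1: 0.45 mL brought to 36.2 mL → factor 36.2/0.45 = 80.444
Step 2: 50-fold → factor 50
Step 3: 4 mL brought to 16 mL → factor 16/4 = 4
Step 4: 0.38 mL + 1200 μL = 1.58 mL total → factor 1.58/0.38 = 4.1579
Step 5: 110 μL + 1900 μL = 2010 μL total → factor 2010/110 = 18.273
Dilution factor through tube 5 = 80.444 × 50 × 4 × 4.1579 × 18.273 = 1.2224 × 10^6
[tube 5] = 6.00 mM / 1.2224 × 10^6 = 4.908 × 10^-6 mM = 4.91 nM

4.91 nM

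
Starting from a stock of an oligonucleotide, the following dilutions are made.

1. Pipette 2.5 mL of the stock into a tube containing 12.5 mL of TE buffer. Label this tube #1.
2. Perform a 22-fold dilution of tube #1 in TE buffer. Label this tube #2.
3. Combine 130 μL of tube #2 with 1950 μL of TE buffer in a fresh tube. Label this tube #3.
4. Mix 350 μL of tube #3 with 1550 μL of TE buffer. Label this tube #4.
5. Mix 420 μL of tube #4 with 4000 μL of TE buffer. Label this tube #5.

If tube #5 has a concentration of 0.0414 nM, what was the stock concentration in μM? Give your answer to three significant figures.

5.00 μM

Step 1: 2.5 mL + 12.5 mL = 15 mL total → factor 15/2.5 = 6
Step 2: 22-fold → factor 22
Step 3: 130 μL + 1950 μL = 2080 μL total → factor 2080/130 = 16
Step 4: 350 μL + 1550 μL = 1900 μL total → factor 1900/350 = 5.4286
Step 5: 420 μL + 4000 μL = 4420 μL total → factor 4420/420 = 10.524
Overall dilution factor = 6 × 22 × 16 × 5.4286 × 10.524 = 1.2066 × 10^5
Stock = 0.0414 nM × 1.2066 × 10^5 = 4995 nM = 5.00 μM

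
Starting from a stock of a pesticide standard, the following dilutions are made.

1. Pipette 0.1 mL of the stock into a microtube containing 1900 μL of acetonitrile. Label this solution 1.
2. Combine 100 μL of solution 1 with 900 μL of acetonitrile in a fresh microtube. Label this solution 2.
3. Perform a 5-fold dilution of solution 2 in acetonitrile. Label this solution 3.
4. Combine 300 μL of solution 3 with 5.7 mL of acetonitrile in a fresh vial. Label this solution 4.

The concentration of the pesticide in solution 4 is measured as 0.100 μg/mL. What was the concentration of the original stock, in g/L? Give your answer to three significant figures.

2.00 g/L

Step 1: 0.1 mL + 1900 μL = 2 mL total → factor 2/0.1 = 20
Step 2: 100 μL + 900 μL = 1000 μL total → factor 1000/100 = 10
Step 3: 5-fold → factor 5
Step 4: 300 μL + 5.7 mL = 6000 μL total → factor 6000/300 = 20
Overall dilution factor = 20 × 10 × 5 × 20 = 20000
Stock = 0.100 μg/mL × 20000 = 2000 μg/mL = 2.00 g/L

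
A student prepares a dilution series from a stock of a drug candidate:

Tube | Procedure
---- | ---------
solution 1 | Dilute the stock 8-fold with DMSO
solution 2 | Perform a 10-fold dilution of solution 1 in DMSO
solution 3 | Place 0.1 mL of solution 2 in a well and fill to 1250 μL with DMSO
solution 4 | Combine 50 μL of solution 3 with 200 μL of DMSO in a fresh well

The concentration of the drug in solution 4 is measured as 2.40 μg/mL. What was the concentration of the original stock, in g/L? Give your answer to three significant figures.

12.0 g/L

Step 1: 8-fold → factor 8
Step 2: 10-fold → factor 10
Step 3: 0.1 mL brought to 1250 μL → factor 1.25/0.1 = 12.5
Step 4: 50 μL + 200 μL = 250 μL total → factor 250/50 = 5
Overall dilution factor = 8 × 10 × 12.5 × 5 = 5000
Stock = 2.40 μg/mL × 5000 = 1.200 × 10^4 μg/mL = 12.0 g/L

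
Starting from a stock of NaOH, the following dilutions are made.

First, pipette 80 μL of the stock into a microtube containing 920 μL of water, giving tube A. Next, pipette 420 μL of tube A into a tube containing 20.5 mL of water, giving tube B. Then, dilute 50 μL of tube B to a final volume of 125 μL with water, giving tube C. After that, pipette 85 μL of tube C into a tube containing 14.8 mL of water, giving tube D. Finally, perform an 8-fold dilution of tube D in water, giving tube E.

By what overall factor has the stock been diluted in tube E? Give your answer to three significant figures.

2.18 × 10^6

Step 1: 80 μL + 920 μL = 1000 μL total → factor 1000/80 = 12.5
Step 2: 420 μL + 20.5 mL = 20920 μL total → factor 20920/420 = 49.81
Step 3: 50 μL brought to 125 μL → factor 125/50 = 2.5
Step 4: 85 μL + 14.8 mL = 14885 μL total → factor 14885/85 = 175.12
Step 5: 8-fold → factor 8
Overall dilution factor = 12.5 × 49.81 × 2.5 × 175.12 × 8 = 2.1806 × 10^6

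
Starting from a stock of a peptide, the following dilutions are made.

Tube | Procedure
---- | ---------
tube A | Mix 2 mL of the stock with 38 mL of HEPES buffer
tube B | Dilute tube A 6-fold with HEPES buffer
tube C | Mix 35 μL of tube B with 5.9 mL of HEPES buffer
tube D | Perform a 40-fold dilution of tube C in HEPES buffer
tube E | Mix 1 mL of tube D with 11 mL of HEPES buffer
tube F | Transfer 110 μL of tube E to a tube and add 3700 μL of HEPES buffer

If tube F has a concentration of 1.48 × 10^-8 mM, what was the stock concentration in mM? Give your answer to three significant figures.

Step 1: 2 mL + 38 mL = 40 mL total → factor 40/2 = 20
Step 2: 6-fold → factor 6
Step 3: 35 μL + 5.9 mL = 5935 μL total → factor 5935/35 = 169.57
Step 4: 40-fold → factor 40
Step 5: 1 mL + 11 mL = 12 mL total → factor 12/1 = 12
Step 6: 110 μL + 3700 μL = 3810 μL total → factor 3810/110 = 34.636
Overall dilution factor = 20 × 6 × 169.57 × 40 × 12 × 34.636 = 3.383 × 10^8
Stock = 1.48 × 10^-8 mM × 3.383 × 10^8 = 5.01 mM

5.01 mM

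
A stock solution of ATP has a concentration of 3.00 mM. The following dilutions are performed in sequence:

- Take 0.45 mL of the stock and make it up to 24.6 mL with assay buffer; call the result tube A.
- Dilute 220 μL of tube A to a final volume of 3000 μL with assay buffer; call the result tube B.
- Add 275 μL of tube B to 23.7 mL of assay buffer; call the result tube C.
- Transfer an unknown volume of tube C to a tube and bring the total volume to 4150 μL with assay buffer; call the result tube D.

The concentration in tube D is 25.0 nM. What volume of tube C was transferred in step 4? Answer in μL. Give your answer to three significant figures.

Step 1: 0.45 mL brought to 24.6 mL → factor 24.6/0.45 = 54.667
Step 2: 220 μL brought to 3000 μL → factor 3000/220 = 13.636
Step 3: 275 μL + 23.7 mL = 23975 μL total → factor 23975/275 = 87.182
Step 4: v brought to 4150 μL → factor = 4150 μL/v
Product of known-step factors = 64990
Overall factor = 3.00 mM / (25.0 nM) = 1.2 × 10^5
Step-4 factor = 1.2 × 10^5 / 64990 = 1.8464
v = 4150 μL / 1.8464 = 2.25 × 10^3 μL

2.25 × 10^3 μL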